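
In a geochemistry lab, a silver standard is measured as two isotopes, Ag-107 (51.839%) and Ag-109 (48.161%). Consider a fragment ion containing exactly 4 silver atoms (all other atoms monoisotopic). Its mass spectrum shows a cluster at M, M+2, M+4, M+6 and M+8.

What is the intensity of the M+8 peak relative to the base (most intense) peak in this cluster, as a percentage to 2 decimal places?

(0.51839 + 0.48161)^4 gives M 0.0722, M+2 0.2684, M+4 0.3740, M+6 0.2316, M+8 0.0538; the largest is M+4.
P(M+4) = C(4,2) × 0.51839^2 × 0.48161^2 = 6 × 0.26872819 × 0.23194819 = 0.373986 (base)
P(M+8) = C(4,4) × 0.51839^0 × 0.48161^4 = 1 × 1.0000 × 0.05379996 = 0.053800
Relative intensity = 0.053800 / 0.373986 × 100 = 14.39

14.39%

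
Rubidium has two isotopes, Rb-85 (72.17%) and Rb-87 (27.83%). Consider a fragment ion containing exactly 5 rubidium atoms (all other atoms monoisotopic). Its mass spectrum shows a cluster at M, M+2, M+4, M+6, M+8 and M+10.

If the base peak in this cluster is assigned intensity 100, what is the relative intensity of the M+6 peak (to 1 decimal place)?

29.7

(0.7217 + 0.2783)^5 gives M 0.1958, M+2 0.3775, M+4 0.2911, M+6 0.1123, M+8 0.0216, M+10 0.0017; the largest is M+2.
P(M+2) = C(5,1) × 0.7217^4 × 0.2783^1 = 5 × 0.27128565 × 0.2783 = 0.377494 (base)
P(M+6) = C(5,3) × 0.7217^2 × 0.2783^3 = 10 × 0.52085089 × 0.02155458 = 0.112267
Relative intensity = 0.112267 / 0.377494 × 100 = 29.7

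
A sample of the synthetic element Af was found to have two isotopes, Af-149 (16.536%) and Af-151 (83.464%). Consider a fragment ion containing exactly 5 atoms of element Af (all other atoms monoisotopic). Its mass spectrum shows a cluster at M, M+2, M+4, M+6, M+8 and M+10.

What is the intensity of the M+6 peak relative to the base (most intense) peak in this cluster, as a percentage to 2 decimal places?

(0.16536 + 0.83464)^5 gives M 0.0001, M+2 0.0031, M+4 0.0315, M+6 0.1590, M+8 0.4012, M+10 0.4050; the largest is M+10.
P(M+10) = C(5,5) × 0.16536^0 × 0.83464^5 = 1 × 1.0000 × 0.40503819 = 0.405038 (base)
P(M+6) = C(5,3) × 0.16536^2 × 0.83464^3 = 10 × 0.02734393 × 0.5814302 = 0.158986
Relative intensity = 0.158986 / 0.405038 × 100 = 39.25

39.25%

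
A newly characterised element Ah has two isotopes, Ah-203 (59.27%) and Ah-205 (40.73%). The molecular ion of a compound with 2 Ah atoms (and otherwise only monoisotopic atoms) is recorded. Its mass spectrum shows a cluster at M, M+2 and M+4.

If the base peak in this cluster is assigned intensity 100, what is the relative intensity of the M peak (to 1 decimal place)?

(0.5927 + 0.4073)^2 gives M 0.3513, M+2 0.4828, M+4 0.1659; the largest is M+2.
P(M+2) = C(2,1) × 0.5927^1 × 0.4073^1 = 2 × 0.5927 × 0.4073 = 0.482813 (base)
P(M) = C(2,0) × 0.5927^2 × 0.4073^0 = 1 × 0.35129329 × 1.0000 = 0.351293
Relative intensity = 0.351293 / 0.482813 × 100 = 72.8

72.8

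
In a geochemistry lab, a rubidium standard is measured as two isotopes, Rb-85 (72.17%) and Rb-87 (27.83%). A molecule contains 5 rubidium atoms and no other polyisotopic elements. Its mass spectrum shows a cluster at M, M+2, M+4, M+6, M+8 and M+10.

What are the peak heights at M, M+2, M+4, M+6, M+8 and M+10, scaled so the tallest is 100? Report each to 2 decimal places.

The 5 Rb atoms are independent, so intensities follow the terms of (0.7217 + 0.2783)^5.
P(M) = 0.7217^5 = 0.195787
P(M+2) = 5 × 0.7217^4 × 0.2783^1 = 0.377494
P(M+4) = 10 × 0.7217^3 × 0.2783^2 = 0.291136
P(M+6) = 10 × 0.7217^2 × 0.2783^3 = 0.112267
P(M+8) = 5 × 0.7217^1 × 0.2783^4 = 0.021646
P(M+10) = 0.2783^5 = 0.001669
The M+2 peak is largest (0.377494); scaling to 100 gives 51.86 : 100.00 : 77.12 : 29.74 : 5.73 : 0.44.

51.86 : 100.00 : 77.12 : 29.74 : 5.73 : 0.44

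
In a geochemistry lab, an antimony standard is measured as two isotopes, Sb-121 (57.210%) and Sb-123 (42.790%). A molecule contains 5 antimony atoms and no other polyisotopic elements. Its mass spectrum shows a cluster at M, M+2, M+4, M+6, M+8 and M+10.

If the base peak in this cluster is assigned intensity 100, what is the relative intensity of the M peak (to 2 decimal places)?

17.88

Term probabilities: M 0.0613, M+2 0.2292, M+4 0.3428, M+6 0.2564, M+8 0.0959, M+10 0.0143. Base peak = M+4.
P(M+4) = C(5,2) × 0.57210^3 × 0.42790^2 = 10 × 0.18724742 × 0.18309841 = 0.342847 (base)
P(M) = C(5,0) × 0.57210^5 × 0.42790^0 = 1 × 0.06128578 × 1.0000 = 0.061286
Relative intensity = 0.061286 / 0.342847 × 100 = 17.88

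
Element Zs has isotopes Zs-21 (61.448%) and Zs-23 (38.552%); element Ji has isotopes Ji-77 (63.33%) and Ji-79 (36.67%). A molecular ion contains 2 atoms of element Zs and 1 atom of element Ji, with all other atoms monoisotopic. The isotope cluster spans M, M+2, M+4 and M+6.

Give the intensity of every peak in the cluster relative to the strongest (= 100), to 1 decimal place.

Element Zs pattern (n=2): 0.37758567 : 0.47378866 : 0.14862567
Element Ji pattern (n=1): 0.6333 : 0.3667
Convolve the two distributions (both contribute in 2-u steps):
  M: 0.37758567×0.6333 = 0.239125
  M+2: 0.37758567×0.3667 + 0.47378866×0.6333 = 0.438511
  M+4: 0.47378866×0.3667 + 0.14862567×0.6333 = 0.267863
  M+6: 0.14862567×0.3667 = 0.054501
Scale to base peak (0.438511) = 100: 54.5 : 100.0 : 61.1 : 12.4

54.5 : 100.0 : 61.1 : 12.4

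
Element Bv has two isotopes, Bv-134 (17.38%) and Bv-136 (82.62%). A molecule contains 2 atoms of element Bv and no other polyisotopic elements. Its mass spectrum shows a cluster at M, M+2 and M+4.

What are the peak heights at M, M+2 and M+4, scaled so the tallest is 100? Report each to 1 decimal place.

Expanding (0.1738 + 0.8262)^2:
P(M) = 0.1738^2 = 0.030206
P(M+2) = 2 × 0.1738^1 × 0.8262^1 = 0.287187
P(M+4) = 0.8262^2 = 0.682606
The M+4 peak is largest (0.682606); scaling to 100 gives 4.4 : 42.1 : 100.0.

4.4 : 42.1 : 100.0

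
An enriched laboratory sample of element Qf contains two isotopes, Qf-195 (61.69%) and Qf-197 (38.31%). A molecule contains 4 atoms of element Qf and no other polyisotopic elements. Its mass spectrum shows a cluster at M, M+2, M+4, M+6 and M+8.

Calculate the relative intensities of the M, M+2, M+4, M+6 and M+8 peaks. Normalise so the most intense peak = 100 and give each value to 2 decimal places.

40.26 : 100.00 : 93.15 : 38.57 : 5.99

The 4 Qf atoms are independent, so intensities follow the terms of (0.6169 + 0.3831)^4.
P(M) = 0.6169^4 = 0.144830
P(M+2) = 4 × 0.6169^3 × 0.3831^1 = 0.359763
P(M+4) = 6 × 0.6169^2 × 0.3831^2 = 0.335124
P(M+6) = 4 × 0.6169^1 × 0.3831^3 = 0.138743
P(M+8) = 0.3831^4 = 0.021540
The M+2 peak is largest (0.359763); scaling to 100 gives 40.26 : 100.00 : 93.15 : 38.57 : 5.99.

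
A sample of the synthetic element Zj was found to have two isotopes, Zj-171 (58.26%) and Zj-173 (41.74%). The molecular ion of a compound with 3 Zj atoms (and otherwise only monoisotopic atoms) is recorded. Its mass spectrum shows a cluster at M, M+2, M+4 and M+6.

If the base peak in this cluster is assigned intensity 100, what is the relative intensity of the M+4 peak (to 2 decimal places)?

Term probabilities: M 0.1977, M+2 0.4250, M+4 0.3045, M+6 0.0727. Base peak = M+2.
P(M+2) = C(3,1) × 0.5826^2 × 0.4174^1 = 3 × 0.33942276 × 0.4174 = 0.425025 (base)
P(M+4) = C(3,2) × 0.5826^1 × 0.4174^2 = 3 × 0.5826 × 0.17422276 = 0.304507
Relative intensity = 0.304507 / 0.425025 × 100 = 71.64

71.64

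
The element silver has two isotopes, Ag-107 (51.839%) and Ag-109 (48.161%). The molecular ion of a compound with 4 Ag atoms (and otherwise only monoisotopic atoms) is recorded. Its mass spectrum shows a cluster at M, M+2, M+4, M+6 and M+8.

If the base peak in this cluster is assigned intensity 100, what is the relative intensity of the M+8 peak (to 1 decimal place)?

14.4

Binomial terms of (0.51839 + 0.48161)^4: M 0.0722, M+2 0.2684, M+4 0.3740, M+6 0.2316, M+8 0.0538 → M+4 is the base peak.
P(M+4) = C(4,2) × 0.51839^2 × 0.48161^2 = 6 × 0.26872819 × 0.23194819 = 0.373986 (base)
P(M+8) = C(4,4) × 0.51839^0 × 0.48161^4 = 1 × 1.0000 × 0.05379996 = 0.053800
Relative intensity = 0.053800 / 0.373986 × 100 = 14.4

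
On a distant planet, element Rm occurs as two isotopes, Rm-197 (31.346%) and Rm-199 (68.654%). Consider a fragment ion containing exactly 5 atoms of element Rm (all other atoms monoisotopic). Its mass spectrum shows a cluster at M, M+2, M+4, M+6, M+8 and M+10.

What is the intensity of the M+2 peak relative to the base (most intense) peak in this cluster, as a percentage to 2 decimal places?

9.52%

Term probabilities: M 0.0030, M+2 0.0331, M+4 0.1452, M+6 0.3180, M+8 0.3482, M+10 0.1525. Base peak = M+8.
P(M+8) = C(5,4) × 0.31346^1 × 0.68654^4 = 5 × 0.31346 × 0.22215873 = 0.348189 (base)
P(M+2) = C(5,1) × 0.31346^4 × 0.68654^1 = 5 × 0.00965447 × 0.68654 = 0.033141
Relative intensity = 0.033141 / 0.348189 × 100 = 9.52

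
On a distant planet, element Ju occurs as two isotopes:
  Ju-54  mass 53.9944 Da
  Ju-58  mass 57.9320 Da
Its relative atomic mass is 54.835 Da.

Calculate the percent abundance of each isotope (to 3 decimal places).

With x = fraction of Ju-54 (so Ju-58 is 1 − x):
53.9944·x + 57.9320·(1 − x) = 54.835
(53.9944 − 57.9320)·x = 54.835 − 57.9320
x = -3.0970 / -3.9376 = 0.78652 → 78.652% Ju-54, 21.348% Ju-58.

Ju-54: 78.652%, Ju-58: 21.348%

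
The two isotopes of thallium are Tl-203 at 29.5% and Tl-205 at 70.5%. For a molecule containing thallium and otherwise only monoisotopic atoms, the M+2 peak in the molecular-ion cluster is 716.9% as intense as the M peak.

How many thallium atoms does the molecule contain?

3

The M+2/M ratio from n Tl atoms is n · q/p = n · 0.705/0.295.
n = 7.169 × 0.295/0.705 = 3.00 ≈ 3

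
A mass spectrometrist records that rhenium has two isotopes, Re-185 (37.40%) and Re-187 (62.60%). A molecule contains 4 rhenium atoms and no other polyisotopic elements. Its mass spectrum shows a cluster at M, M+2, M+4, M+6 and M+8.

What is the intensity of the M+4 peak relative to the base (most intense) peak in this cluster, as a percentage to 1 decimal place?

89.6%

Term probabilities: M 0.0196, M+2 0.1310, M+4 0.3289, M+6 0.3670, M+8 0.1536. Base peak = M+6.
P(M+6) = C(4,3) × 0.3740^1 × 0.6260^3 = 4 × 0.3740 × 0.24531438 = 0.366990 (base)
P(M+4) = C(4,2) × 0.3740^2 × 0.6260^2 = 6 × 0.139876 × 0.391876 = 0.328884
Relative intensity = 0.328884 / 0.366990 × 100 = 89.6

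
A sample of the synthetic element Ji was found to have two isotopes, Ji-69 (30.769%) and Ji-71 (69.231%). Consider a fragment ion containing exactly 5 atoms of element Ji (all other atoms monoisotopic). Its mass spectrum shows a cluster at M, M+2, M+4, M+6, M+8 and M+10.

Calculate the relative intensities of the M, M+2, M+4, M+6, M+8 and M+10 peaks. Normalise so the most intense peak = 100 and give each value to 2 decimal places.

Expanding (0.30769 + 0.69231)^5:
P(M) = 0.30769^5 = 0.002758
P(M+2) = 5 × 0.30769^4 × 0.69231^1 = 0.031026
P(M+4) = 10 × 0.30769^3 × 0.69231^2 = 0.139618
P(M+6) = 10 × 0.30769^2 × 0.69231^3 = 0.314144
P(M+8) = 5 × 0.30769^1 × 0.69231^4 = 0.353416
P(M+10) = 0.69231^5 = 0.159039
The M+8 peak is largest (0.353416); scaling to 100 gives 0.78 : 8.78 : 39.51 : 88.89 : 100.00 : 45.00.

0.78 : 8.78 : 39.51 : 88.89 : 100.00 : 45.00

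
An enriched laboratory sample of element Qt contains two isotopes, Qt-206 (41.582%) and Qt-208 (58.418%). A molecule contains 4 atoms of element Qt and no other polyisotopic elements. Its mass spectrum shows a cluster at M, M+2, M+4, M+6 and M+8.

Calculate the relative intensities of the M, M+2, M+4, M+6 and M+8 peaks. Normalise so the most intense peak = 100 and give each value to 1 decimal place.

8.4 : 47.5 : 100.0 : 93.7 : 32.9

The 4 Qt atoms are independent, so intensities follow the terms of (0.41582 + 0.58418)^4.
P(M) = 0.41582^4 = 0.029897
P(M+2) = 4 × 0.41582^3 × 0.58418^1 = 0.168005
P(M+4) = 6 × 0.41582^2 × 0.58418^2 = 0.354042
P(M+6) = 4 × 0.41582^1 × 0.58418^3 = 0.331593
P(M+8) = 0.58418^4 = 0.116463
The M+4 peak is largest (0.354042); scaling to 100 gives 8.4 : 47.5 : 100.0 : 93.7 : 32.9.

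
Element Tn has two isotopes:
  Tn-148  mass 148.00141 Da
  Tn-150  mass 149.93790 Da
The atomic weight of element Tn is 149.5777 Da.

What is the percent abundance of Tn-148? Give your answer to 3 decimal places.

With x = fraction of Tn-148 (so Tn-150 is 1 − x):
148.00141·x + 149.93790·(1 − x) = 149.5777
(148.00141 − 149.93790)·x = 149.5777 − 149.93790
x = -0.36020 / -1.93649 = 0.18601 → 18.601% Tn-148, 81.399% Tn-150.

18.601%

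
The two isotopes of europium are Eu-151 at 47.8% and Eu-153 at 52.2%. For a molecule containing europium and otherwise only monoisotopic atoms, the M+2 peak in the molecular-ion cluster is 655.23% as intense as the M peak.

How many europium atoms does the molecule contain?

For n independent Eu atoms, I(M+2)/I(M) = n · (abundance Eu-153) / (abundance Eu-151) = n · 0.522/0.478.
n = 6.5523 × 0.478/0.522 = 6.00 ≈ 6

6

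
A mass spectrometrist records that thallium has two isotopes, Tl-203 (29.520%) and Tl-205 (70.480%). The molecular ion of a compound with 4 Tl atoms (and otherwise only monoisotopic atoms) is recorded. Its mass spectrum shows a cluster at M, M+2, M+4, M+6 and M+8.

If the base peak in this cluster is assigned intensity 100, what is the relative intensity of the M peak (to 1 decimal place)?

Binomial terms of (0.29520 + 0.70480)^4: M 0.0076, M+2 0.0725, M+4 0.2597, M+6 0.4134, M+8 0.2468 → M+6 is the base peak.
P(M+6) = C(4,3) × 0.29520^1 × 0.70480^3 = 4 × 0.2952 × 0.35010449 = 0.413403 (base)
P(M) = C(4,0) × 0.29520^4 × 0.70480^0 = 1 × 0.00759391 × 1.0000 = 0.007594
Relative intensity = 0.007594 / 0.413403 × 100 = 1.8

1.8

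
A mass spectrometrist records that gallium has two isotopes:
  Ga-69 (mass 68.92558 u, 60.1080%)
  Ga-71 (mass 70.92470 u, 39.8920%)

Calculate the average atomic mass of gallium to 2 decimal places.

69.72 u

Ar = Σ fᵢ·mᵢ = 0.601080 × 68.92558 + 0.398920 × 70.92470
= 41.429788 + 28.293281 = 69.723069 u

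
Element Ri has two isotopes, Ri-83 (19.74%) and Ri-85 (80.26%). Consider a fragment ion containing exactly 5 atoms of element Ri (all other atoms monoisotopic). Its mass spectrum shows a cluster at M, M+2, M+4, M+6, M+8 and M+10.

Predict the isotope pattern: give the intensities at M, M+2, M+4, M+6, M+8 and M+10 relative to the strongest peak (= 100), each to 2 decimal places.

The 5 Ri atoms are independent, so intensities follow the terms of (0.1974 + 0.8026)^5.
P(M) = 0.1974^5 = 0.000300
P(M+2) = 5 × 0.1974^4 × 0.8026^1 = 0.006093
P(M+4) = 10 × 0.1974^3 × 0.8026^2 = 0.049550
P(M+6) = 10 × 0.1974^2 × 0.8026^3 = 0.201461
P(M+8) = 5 × 0.1974^1 × 0.8026^4 = 0.409556
P(M+10) = 0.8026^5 = 0.333040
The M+8 peak is largest (0.409556); scaling to 100 gives 0.07 : 1.49 : 12.10 : 49.19 : 100.00 : 81.32.

0.07 : 1.49 : 12.10 : 49.19 : 100.00 : 81.32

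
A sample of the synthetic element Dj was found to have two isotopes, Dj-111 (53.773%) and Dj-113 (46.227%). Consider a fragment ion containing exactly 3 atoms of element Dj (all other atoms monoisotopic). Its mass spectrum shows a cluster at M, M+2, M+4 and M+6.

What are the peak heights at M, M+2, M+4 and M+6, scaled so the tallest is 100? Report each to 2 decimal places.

Expanding (0.53773 + 0.46227)^3:
P(M) = 0.53773^3 = 0.155487
P(M+2) = 3 × 0.53773^2 × 0.46227^1 = 0.401001
P(M+4) = 3 × 0.53773^1 × 0.46227^2 = 0.344728
P(M+6) = 0.46227^3 = 0.098784
The M+2 peak is largest (0.401001); scaling to 100 gives 38.77 : 100.00 : 85.97 : 24.63.

38.77 : 100.00 : 85.97 : 24.63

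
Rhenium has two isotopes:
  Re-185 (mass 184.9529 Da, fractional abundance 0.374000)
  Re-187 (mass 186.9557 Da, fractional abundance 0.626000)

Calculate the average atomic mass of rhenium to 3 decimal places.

186.207 Da

Weight each isotope mass by its fractional abundance: 0.374000 × 184.9529 + 0.626000 × 186.9557
= 69.17238 + 117.03427 = 186.20665 Da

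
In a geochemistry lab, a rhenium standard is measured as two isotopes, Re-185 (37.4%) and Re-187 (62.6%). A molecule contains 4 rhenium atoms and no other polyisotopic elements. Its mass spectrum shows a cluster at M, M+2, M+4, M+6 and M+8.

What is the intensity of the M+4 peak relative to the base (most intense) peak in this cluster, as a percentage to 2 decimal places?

(0.374 + 0.626)^4 gives M 0.0196, M+2 0.1310, M+4 0.3289, M+6 0.3670, M+8 0.1536; the largest is M+6.
P(M+6) = C(4,3) × 0.374^1 × 0.626^3 = 4 × 0.3740 × 0.24531438 = 0.366990 (base)
P(M+4) = C(4,2) × 0.374^2 × 0.626^2 = 6 × 0.139876 × 0.391876 = 0.328884
Relative intensity = 0.328884 / 0.366990 × 100 = 89.62

89.62%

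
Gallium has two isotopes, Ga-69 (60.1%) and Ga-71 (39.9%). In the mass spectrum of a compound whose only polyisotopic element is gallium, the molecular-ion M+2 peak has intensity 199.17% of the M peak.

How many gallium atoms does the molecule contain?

For n independent Ga atoms, I(M+2)/I(M) = n · (abundance Ga-71) / (abundance Ga-69) = n · 0.399/0.601.
n = 1.9917 × 0.601/0.399 = 3.00 ≈ 3

3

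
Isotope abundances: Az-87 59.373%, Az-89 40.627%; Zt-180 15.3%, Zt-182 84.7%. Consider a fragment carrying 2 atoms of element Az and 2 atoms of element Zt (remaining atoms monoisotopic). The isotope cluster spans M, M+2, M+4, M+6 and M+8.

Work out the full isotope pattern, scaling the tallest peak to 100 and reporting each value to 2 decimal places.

Element Az pattern (n=2): 0.35251531 : 0.48242937 : 0.16505531
Element Zt pattern (n=2): 0.023409 : 0.259182 : 0.717409
Convolve the two distributions (both contribute in 2-u steps):
  M: 0.35251531×0.023409 = 0.008252
  M+2: 0.35251531×0.259182 + 0.48242937×0.023409 = 0.102659
  M+4: 0.35251531×0.717409 + 0.48242937×0.259182 + 0.16505531×0.023409 = 0.381798
  M+6: 0.48242937×0.717409 + 0.16505531×0.259182 = 0.388879
  M+8: 0.16505531×0.717409 = 0.118412
Scale to base peak (0.388879) = 100: 2.12 : 26.40 : 98.18 : 100.00 : 30.45

2.12 : 26.40 : 98.18 : 100.00 : 30.45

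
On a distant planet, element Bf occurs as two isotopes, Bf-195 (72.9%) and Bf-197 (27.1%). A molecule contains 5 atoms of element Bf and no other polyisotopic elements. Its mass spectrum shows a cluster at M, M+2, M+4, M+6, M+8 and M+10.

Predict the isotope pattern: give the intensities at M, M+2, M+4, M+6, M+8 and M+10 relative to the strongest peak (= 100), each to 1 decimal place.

The 5 Bf atoms are independent, so intensities follow the terms of (0.729 + 0.271)^5.
P(M) = 0.729^5 = 0.205891
P(M+2) = 5 × 0.729^4 × 0.271^1 = 0.382692
P(M+4) = 10 × 0.729^3 × 0.271^2 = 0.284525
P(M+6) = 10 × 0.729^2 × 0.271^3 = 0.105770
P(M+8) = 5 × 0.729^1 × 0.271^4 = 0.019660
P(M+10) = 0.271^5 = 0.001462
The M+2 peak is largest (0.382692); scaling to 100 gives 53.8 : 100.0 : 74.3 : 27.6 : 5.1 : 0.4.

53.8 : 100.0 : 74.3 : 27.6 : 5.1 : 0.4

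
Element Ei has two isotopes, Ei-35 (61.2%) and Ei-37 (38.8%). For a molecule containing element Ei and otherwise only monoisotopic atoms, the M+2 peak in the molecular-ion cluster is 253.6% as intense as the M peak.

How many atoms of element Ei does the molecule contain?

4

For n independent Ei atoms, I(M+2)/I(M) = n · (abundance Ei-37) / (abundance Ei-35) = n · 0.388/0.612.
n = 2.536 × 0.612/0.388 = 4.00 ≈ 4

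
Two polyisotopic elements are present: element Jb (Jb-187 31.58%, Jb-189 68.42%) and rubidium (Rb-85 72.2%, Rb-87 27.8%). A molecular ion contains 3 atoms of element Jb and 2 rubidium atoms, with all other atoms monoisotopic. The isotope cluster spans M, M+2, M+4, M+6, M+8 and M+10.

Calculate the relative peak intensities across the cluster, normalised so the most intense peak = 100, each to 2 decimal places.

Element Jb pattern (n=3): 0.03149462 : 0.20470506 : 0.44350602 : 0.3202943
Rubidium pattern (n=2): 0.521284 : 0.401432 : 0.077284
Convolve the two distributions (both contribute in 2-u steps):
  M: 0.03149462×0.521284 = 0.016418
  M+2: 0.03149462×0.401432 + 0.20470506×0.521284 = 0.119352
  M+4: 0.03149462×0.077284 + 0.20470506×0.401432 + 0.44350602×0.521284 = 0.315802
  M+6: 0.20470506×0.077284 + 0.44350602×0.401432 + 0.3202943×0.521284 = 0.360822
  M+8: 0.44350602×0.077284 + 0.3202943×0.401432 = 0.162852
  M+10: 0.3202943×0.077284 = 0.024754
Scale to base peak (0.360822) = 100: 4.55 : 33.08 : 87.52 : 100.00 : 45.13 : 6.86

4.55 : 33.08 : 87.52 : 100.00 : 45.13 : 6.86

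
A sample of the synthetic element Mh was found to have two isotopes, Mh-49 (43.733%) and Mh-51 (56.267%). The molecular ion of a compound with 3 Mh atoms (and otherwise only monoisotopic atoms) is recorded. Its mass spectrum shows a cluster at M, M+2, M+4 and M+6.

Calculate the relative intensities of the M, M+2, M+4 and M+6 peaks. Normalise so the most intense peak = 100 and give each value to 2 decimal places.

20.14 : 77.72 : 100.00 : 42.89

Expanding (0.43733 + 0.56267)^3:
P(M) = 0.43733^3 = 0.083643
P(M+2) = 3 × 0.43733^2 × 0.56267^1 = 0.322845
P(M+4) = 3 × 0.43733^1 × 0.56267^2 = 0.415373
P(M+6) = 0.56267^3 = 0.178140
The M+4 peak is largest (0.415373); scaling to 100 gives 20.14 : 77.72 : 100.00 : 42.89.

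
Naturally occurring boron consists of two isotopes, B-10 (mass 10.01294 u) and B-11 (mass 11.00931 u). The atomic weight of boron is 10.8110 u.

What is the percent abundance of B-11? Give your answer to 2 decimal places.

Writing the weighted mean with unknown fraction x of B-10:
10.01294·x + 11.00931·(1 − x) = 10.8110
(10.01294 − 11.00931)·x = 10.8110 − 11.00931
x = -0.19831 / -0.99637 = 0.19903 → 19.90% B-10, 80.10% B-11.

80.10%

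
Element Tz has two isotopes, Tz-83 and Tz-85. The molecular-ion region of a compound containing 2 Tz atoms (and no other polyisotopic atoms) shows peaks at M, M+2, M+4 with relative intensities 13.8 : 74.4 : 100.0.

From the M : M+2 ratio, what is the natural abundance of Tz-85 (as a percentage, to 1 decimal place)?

72.9%

Write p for the Tz-83 fraction. I(M+2)/I(M) = [C(2,1)·p^1·(1−p)] / p^2 = 2·(1−p)/p = 74.4/13.8 = 5.3913
(1−p)/p = 5.3913/2 = 2.6957  ⇒  p = 1/(1 + 2.6957) = 0.2706
Tz-83: 27.1%, Tz-85: 72.9%.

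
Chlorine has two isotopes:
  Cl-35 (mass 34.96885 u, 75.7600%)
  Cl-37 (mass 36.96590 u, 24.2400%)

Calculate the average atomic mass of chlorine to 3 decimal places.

The abundance-weighted mean is 0.757600 × 34.96885 + 0.242400 × 36.96590
= 26.492401 + 8.960534 = 35.452935 u

35.453 u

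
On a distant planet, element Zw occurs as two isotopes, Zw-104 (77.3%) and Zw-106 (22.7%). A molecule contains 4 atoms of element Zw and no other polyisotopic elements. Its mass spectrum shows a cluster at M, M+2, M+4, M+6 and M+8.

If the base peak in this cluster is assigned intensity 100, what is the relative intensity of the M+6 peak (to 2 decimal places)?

Term probabilities: M 0.3570, M+2 0.4194, M+4 0.1847, M+6 0.0362, M+8 0.0027. Base peak = M+2.
P(M+2) = C(4,1) × 0.773^3 × 0.227^1 = 4 × 0.46188992 × 0.2270 = 0.419396 (base)
P(M+6) = C(4,3) × 0.773^1 × 0.227^3 = 4 × 0.7730 × 0.01169708 = 0.036167
Relative intensity = 0.036167 / 0.419396 × 100 = 8.62

8.62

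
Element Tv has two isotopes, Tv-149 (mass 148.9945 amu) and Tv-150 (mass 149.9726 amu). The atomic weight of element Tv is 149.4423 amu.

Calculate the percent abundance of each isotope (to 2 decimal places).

Let x be the fractional abundance of Tv-149; then Tv-150 has abundance 1 − x.
148.9945·x + 149.9726·(1 − x) = 149.4423
(148.9945 − 149.9726)·x = 149.4423 − 149.9726
x = -0.5303 / -0.9781 = 0.54217 → 54.22% Tv-149, 45.78% Tv-150.

Tv-149: 54.22%, Tv-150: 45.78%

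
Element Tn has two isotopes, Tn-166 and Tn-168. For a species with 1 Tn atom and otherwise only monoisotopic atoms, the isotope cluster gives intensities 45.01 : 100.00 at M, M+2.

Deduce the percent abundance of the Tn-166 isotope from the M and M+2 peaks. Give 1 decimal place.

31.0%

Let p = fractional abundance of Tn-166. I(M+2)/I(M) = [C(1,1)·p^0·(1−p)] / p^1 = 1·(1−p)/p = 100.00/45.01 = 2.2217
(1−p)/p = 2.2217/1 = 2.2217  ⇒  p = 1/(1 + 2.2217) = 0.3104
Tn-166: 31.0%, Tn-168: 69.0%.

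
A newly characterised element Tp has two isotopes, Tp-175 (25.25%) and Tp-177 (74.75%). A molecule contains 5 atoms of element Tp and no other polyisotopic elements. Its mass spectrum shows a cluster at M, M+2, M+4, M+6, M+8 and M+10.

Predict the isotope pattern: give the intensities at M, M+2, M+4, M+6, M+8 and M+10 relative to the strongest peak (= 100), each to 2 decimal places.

0.26 : 3.85 : 22.82 : 67.56 : 100.00 : 59.21

Each Tp atom is independently Tp-175 (p = 0.2525) or Tp-177 (q = 0.7475); the cluster is the binomial expansion (p + q)^5.
P(M) = 0.2525^5 = 0.001026
P(M+2) = 5 × 0.2525^4 × 0.7475^1 = 0.015192
P(M+4) = 10 × 0.2525^3 × 0.7475^2 = 0.089951
P(M+6) = 10 × 0.2525^2 × 0.7475^3 = 0.266291
P(M+8) = 5 × 0.2525^1 × 0.7475^4 = 0.394163
P(M+10) = 0.7475^5 = 0.233376
The M+8 peak is largest (0.394163); scaling to 100 gives 0.26 : 3.85 : 22.82 : 67.56 : 100.00 : 59.21.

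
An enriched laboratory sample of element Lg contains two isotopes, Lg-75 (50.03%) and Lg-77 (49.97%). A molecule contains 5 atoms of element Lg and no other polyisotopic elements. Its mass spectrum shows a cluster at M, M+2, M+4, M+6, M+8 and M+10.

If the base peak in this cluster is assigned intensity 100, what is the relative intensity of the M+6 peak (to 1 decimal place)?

Binomial terms of (0.5003 + 0.4997)^5: M 0.0313, M+2 0.1565, M+4 0.3127, M+6 0.3123, M+8 0.1560, M+10 0.0312 → M+4 is the base peak.
P(M+4) = C(5,2) × 0.5003^3 × 0.4997^2 = 10 × 0.12522514 × 0.24970009 = 0.312687 (base)
P(M+6) = C(5,3) × 0.5003^2 × 0.4997^3 = 10 × 0.25030009 × 0.12477513 = 0.312312
Relative intensity = 0.312312 / 0.312687 × 100 = 99.9

99.9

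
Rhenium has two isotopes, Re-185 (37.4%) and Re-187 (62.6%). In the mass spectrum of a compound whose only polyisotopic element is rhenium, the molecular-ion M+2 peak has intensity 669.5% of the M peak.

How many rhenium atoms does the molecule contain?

With n Re atoms, P(M+2)/P(M) = C(n,1)·p^(n−1)q / p^n = n·q/p = n · 0.626/0.374.
n = 6.695 × 0.374/0.626 = 4.00 ≈ 4

4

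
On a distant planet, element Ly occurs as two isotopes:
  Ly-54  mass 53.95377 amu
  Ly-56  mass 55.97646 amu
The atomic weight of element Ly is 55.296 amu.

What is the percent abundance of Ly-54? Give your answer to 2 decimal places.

Let x be the fractional abundance of Ly-54; then Ly-56 has abundance 1 − x.
53.95377·x + 55.97646·(1 − x) = 55.296
(53.95377 − 55.97646)·x = 55.296 − 55.97646
x = -0.68046 / -2.02269 = 0.33641 → 33.64% Ly-54, 66.36% Ly-56.

33.64%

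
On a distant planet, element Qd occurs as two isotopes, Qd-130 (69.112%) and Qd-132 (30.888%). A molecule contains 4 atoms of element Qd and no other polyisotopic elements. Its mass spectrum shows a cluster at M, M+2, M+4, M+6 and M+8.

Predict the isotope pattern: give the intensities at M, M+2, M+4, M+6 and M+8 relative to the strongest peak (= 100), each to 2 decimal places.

55.94 : 100.00 : 67.04 : 19.97 : 2.23

Expanding (0.69112 + 0.30888)^4:
P(M) = 0.69112^4 = 0.228147
P(M+2) = 4 × 0.69112^3 × 0.30888^1 = 0.407859
P(M+4) = 6 × 0.69112^2 × 0.30888^2 = 0.273425
P(M+6) = 4 × 0.69112^1 × 0.30888^3 = 0.081467
P(M+8) = 0.30888^4 = 0.009102
The M+2 peak is largest (0.407859); scaling to 100 gives 55.94 : 100.00 : 67.04 : 19.97 : 2.23.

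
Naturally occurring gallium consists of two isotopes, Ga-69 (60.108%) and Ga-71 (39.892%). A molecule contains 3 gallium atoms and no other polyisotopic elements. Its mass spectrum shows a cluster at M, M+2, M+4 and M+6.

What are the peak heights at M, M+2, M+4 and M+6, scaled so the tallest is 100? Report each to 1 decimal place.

50.2 : 100.0 : 66.4 : 14.7

The 3 Ga atoms are independent, so intensities follow the terms of (0.60108 + 0.39892)^3.
P(M) = 0.60108^3 = 0.217169
P(M+2) = 3 × 0.60108^2 × 0.39892^1 = 0.432386
P(M+4) = 3 × 0.60108^1 × 0.39892^2 = 0.286963
P(M+6) = 0.39892^3 = 0.063483
The M+2 peak is largest (0.432386); scaling to 100 gives 50.2 : 100.0 : 66.4 : 14.7.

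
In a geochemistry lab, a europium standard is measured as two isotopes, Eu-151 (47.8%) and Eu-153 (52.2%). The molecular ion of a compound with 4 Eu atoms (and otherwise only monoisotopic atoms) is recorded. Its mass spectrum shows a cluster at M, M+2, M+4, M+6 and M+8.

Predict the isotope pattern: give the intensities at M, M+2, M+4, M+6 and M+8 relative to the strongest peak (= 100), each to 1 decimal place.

Expanding (0.478 + 0.522)^4:
P(M) = 0.478^4 = 0.052205
P(M+2) = 4 × 0.478^3 × 0.522^1 = 0.228042
P(M+4) = 6 × 0.478^2 × 0.522^2 = 0.373549
P(M+6) = 4 × 0.478^1 × 0.522^3 = 0.271956
P(M+8) = 0.522^4 = 0.074248
The M+4 peak is largest (0.373549); scaling to 100 gives 14.0 : 61.0 : 100.0 : 72.8 : 19.9.

14.0 : 61.0 : 100.0 : 72.8 : 19.9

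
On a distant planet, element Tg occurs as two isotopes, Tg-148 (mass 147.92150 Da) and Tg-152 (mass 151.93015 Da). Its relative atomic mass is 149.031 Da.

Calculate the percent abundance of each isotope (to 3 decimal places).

Tg-148: 72.322%, Tg-152: 27.678%

Writing the weighted mean with unknown fraction x of Tg-148:
147.92150·x + 151.93015·(1 − x) = 149.031
(147.92150 − 151.93015)·x = 149.031 − 151.93015
x = -2.89915 / -4.00865 = 0.72322 → 72.322% Tg-148, 27.678% Tg-152.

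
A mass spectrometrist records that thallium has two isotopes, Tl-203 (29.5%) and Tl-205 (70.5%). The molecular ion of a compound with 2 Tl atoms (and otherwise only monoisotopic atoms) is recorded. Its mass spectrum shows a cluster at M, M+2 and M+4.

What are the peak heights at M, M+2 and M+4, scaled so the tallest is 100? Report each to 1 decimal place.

Each Tl atom is independently Tl-203 (p = 0.295) or Tl-205 (q = 0.705); the cluster is the binomial expansion (p + q)^2.
P(M) = 0.295^2 = 0.087025
P(M+2) = 2 × 0.295^1 × 0.705^1 = 0.415950
P(M+4) = 0.705^2 = 0.497025
The M+4 peak is largest (0.497025); scaling to 100 gives 17.5 : 83.7 : 100.0.

17.5 : 83.7 : 100.0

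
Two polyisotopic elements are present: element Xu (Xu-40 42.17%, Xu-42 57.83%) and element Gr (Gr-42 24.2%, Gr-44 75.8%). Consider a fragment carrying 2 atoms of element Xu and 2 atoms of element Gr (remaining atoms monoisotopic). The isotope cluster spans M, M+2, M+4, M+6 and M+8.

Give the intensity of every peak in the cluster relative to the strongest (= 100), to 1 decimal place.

Element Xu pattern (n=2): 0.17783089 : 0.48773822 : 0.33443089
Element Gr pattern (n=2): 0.058564 : 0.366872 : 0.574564
Convolve the two distributions (both contribute in 2-u steps):
  M: 0.17783089×0.058564 = 0.010414
  M+2: 0.17783089×0.366872 + 0.48773822×0.058564 = 0.093805
  M+4: 0.17783089×0.574564 + 0.48773822×0.366872 + 0.33443089×0.058564 = 0.300698
  M+6: 0.48773822×0.574564 + 0.33443089×0.366872 = 0.402930
  M+8: 0.33443089×0.574564 = 0.192152
Scale to base peak (0.402930) = 100: 2.6 : 23.3 : 74.6 : 100.0 : 47.7

2.6 : 23.3 : 74.6 : 100.0 : 47.7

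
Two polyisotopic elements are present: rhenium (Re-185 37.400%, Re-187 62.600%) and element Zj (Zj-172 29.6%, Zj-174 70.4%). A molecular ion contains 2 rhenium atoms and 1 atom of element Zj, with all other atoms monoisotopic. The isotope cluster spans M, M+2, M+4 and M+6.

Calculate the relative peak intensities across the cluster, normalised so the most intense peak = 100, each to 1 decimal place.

9.3 : 53.2 : 100.0 : 61.9

Rhenium pattern (n=2): 0.139876 : 0.468248 : 0.391876
Element Zj pattern (n=1): 0.2960 : 0.7040
Convolve the two distributions (both contribute in 2-u steps):
  M: 0.139876×0.2960 = 0.041403
  M+2: 0.139876×0.7040 + 0.468248×0.2960 = 0.237074
  M+4: 0.468248×0.7040 + 0.391876×0.2960 = 0.445642
  M+6: 0.391876×0.7040 = 0.275881
Scale to base peak (0.445642) = 100: 9.3 : 53.2 : 100.0 : 61.9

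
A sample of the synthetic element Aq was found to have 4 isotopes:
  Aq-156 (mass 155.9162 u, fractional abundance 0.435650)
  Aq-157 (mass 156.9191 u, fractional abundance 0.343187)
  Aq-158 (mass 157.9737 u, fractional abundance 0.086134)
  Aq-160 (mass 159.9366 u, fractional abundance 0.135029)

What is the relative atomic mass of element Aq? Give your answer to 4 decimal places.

156.9805 u

The abundance-weighted mean is 0.435650 × 155.9162 + 0.343187 × 156.9191 + 0.086134 × 157.9737 + 0.135029 × 159.9366
= 67.92489 + 53.85260 + 13.60691 + 21.59608 = 156.98048 u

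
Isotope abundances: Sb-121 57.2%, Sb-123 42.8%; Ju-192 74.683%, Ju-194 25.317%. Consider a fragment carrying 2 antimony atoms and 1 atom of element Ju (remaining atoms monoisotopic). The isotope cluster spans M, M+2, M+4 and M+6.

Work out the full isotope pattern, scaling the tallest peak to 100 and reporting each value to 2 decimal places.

54.48 : 100.00 : 58.14 : 10.34

Antimony pattern (n=2): 0.327184 : 0.489632 : 0.183184
Element Ju pattern (n=1): 0.74683 : 0.25317
Convolve the two distributions (both contribute in 2-u steps):
  M: 0.327184×0.74683 = 0.244351
  M+2: 0.327184×0.25317 + 0.489632×0.74683 = 0.448505
  M+4: 0.489632×0.25317 + 0.183184×0.74683 = 0.260767
  M+6: 0.183184×0.25317 = 0.046377
Scale to base peak (0.448505) = 100: 54.48 : 100.00 : 58.14 : 10.34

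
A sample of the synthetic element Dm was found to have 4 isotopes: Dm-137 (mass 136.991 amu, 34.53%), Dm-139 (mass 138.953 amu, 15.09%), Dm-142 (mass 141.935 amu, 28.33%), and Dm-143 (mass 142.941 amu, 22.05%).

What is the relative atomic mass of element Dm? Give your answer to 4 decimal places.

139.9997 amu

The abundance-weighted mean is 0.3453 × 136.991 + 0.1509 × 138.953 + 0.2833 × 141.935 + 0.2205 × 142.941
= 47.30299 + 20.96801 + 40.21019 + 31.51849 = 139.99968 amu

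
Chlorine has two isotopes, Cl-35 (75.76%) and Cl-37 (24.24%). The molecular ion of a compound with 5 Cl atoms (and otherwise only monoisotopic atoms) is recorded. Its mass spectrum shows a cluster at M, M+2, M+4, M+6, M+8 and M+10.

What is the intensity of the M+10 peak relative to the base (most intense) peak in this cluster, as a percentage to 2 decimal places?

0.21%

Binomial terms of (0.7576 + 0.2424)^5: M 0.2496, M+2 0.3993, M+4 0.2555, M+6 0.0817, M+8 0.0131, M+10 0.0008 → M+2 is the base peak.
P(M+2) = C(5,1) × 0.7576^4 × 0.2424^1 = 5 × 0.32942751 × 0.2424 = 0.399266 (base)
P(M+10) = C(5,5) × 0.7576^0 × 0.2424^5 = 1 × 1.0000 × 0.00083688 = 0.000837
Relative intensity = 0.000837 / 0.399266 × 100 = 0.21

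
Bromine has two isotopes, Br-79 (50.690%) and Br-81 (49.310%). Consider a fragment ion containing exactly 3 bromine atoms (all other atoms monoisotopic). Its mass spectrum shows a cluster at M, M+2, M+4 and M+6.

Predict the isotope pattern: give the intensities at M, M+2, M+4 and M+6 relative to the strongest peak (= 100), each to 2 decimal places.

The 3 Br atoms are independent, so intensities follow the terms of (0.50690 + 0.49310)^3.
P(M) = 0.50690^3 = 0.130247
P(M+2) = 3 × 0.50690^2 × 0.49310^1 = 0.380103
P(M+4) = 3 × 0.50690^1 × 0.49310^2 = 0.369755
P(M+6) = 0.49310^3 = 0.119896
The M+2 peak is largest (0.380103); scaling to 100 gives 34.27 : 100.00 : 97.28 : 31.54.

34.27 : 100.00 : 97.28 : 31.54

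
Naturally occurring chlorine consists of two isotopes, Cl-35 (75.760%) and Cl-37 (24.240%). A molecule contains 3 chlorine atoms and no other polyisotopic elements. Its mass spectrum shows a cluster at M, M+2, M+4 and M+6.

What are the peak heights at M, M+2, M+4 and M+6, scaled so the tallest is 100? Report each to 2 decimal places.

Expanding (0.75760 + 0.24240)^3:
P(M) = 0.75760^3 = 0.434830
P(M+2) = 3 × 0.75760^2 × 0.24240^1 = 0.417382
P(M+4) = 3 × 0.75760^1 × 0.24240^2 = 0.133545
P(M+6) = 0.24240^3 = 0.014243
The M peak is largest (0.434830); scaling to 100 gives 100.00 : 95.99 : 30.71 : 3.28.

100.00 : 95.99 : 30.71 : 3.28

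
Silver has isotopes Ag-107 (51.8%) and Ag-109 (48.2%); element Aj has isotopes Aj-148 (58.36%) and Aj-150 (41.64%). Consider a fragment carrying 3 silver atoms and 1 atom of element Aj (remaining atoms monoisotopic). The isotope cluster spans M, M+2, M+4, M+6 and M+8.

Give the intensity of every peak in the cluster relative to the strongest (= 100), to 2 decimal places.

Silver pattern (n=3): 0.13899183 : 0.3879965 : 0.3610315 : 0.11198017
Element Aj pattern (n=1): 0.5836 : 0.4164
Convolve the two distributions (both contribute in 2-u steps):
  M: 0.13899183×0.5836 = 0.081116
  M+2: 0.13899183×0.4164 + 0.3879965×0.5836 = 0.284311
  M+4: 0.3879965×0.4164 + 0.3610315×0.5836 = 0.372260
  M+6: 0.3610315×0.4164 + 0.11198017×0.5836 = 0.215685
  M+8: 0.11198017×0.4164 = 0.046629
Scale to base peak (0.372260) = 100: 21.79 : 76.37 : 100.00 : 57.94 : 12.53

21.79 : 76.37 : 100.00 : 57.94 : 12.53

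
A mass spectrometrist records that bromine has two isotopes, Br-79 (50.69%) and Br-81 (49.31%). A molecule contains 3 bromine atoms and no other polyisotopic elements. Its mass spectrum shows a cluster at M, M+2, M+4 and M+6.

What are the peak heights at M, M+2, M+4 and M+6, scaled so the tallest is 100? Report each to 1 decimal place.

The 3 Br atoms are independent, so intensities follow the terms of (0.5069 + 0.4931)^3.
P(M) = 0.5069^3 = 0.130247
P(M+2) = 3 × 0.5069^2 × 0.4931^1 = 0.380103
P(M+4) = 3 × 0.5069^1 × 0.4931^2 = 0.369755
P(M+6) = 0.4931^3 = 0.119896
The M+2 peak is largest (0.380103); scaling to 100 gives 34.3 : 100.0 : 97.3 : 31.5.

34.3 : 100.0 : 97.3 : 31.5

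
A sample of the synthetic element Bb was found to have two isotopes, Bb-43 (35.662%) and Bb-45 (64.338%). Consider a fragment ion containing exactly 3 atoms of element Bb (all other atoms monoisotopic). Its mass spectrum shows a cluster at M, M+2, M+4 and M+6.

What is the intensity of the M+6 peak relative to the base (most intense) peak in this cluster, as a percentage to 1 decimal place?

60.1%

Binomial terms of (0.35662 + 0.64338)^3: M 0.0454, M+2 0.2455, M+4 0.4429, M+6 0.2663 → M+4 is the base peak.
P(M+4) = C(3,2) × 0.35662^1 × 0.64338^2 = 3 × 0.35662 × 0.41393782 = 0.442856 (base)
P(M+6) = C(3,3) × 0.35662^0 × 0.64338^3 = 1 × 1.0000 × 0.26631932 = 0.266319
Relative intensity = 0.266319 / 0.442856 × 100 = 60.1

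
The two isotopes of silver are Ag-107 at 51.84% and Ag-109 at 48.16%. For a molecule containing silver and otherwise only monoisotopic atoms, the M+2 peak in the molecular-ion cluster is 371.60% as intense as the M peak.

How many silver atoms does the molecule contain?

The M+2/M ratio from n Ag atoms is n · q/p = n · 0.4816/0.5184.
n = 3.7160 × 0.5184/0.4816 = 4.00 ≈ 4

4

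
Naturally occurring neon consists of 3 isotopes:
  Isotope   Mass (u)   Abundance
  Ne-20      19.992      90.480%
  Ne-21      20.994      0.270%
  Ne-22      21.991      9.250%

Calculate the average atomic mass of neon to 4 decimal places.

20.1796 u

Weight each isotope mass by its fractional abundance: 0.90480 × 19.992 + 0.00270 × 20.994 + 0.09250 × 21.991
= 18.08876 + 0.05668 + 2.03417 = 20.17961 u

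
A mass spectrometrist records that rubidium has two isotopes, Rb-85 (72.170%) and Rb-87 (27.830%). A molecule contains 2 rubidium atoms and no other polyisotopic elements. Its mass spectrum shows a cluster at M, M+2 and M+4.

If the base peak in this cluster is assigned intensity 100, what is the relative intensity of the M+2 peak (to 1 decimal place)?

Term probabilities: M 0.5209, M+2 0.4017, M+4 0.0775. Base peak = M.
P(M) = C(2,0) × 0.72170^2 × 0.27830^0 = 1 × 0.52085089 × 1.0000 = 0.520851 (base)
P(M+2) = C(2,1) × 0.72170^1 × 0.27830^1 = 2 × 0.7217 × 0.2783 = 0.401698
Relative intensity = 0.401698 / 0.520851 × 100 = 77.1

77.1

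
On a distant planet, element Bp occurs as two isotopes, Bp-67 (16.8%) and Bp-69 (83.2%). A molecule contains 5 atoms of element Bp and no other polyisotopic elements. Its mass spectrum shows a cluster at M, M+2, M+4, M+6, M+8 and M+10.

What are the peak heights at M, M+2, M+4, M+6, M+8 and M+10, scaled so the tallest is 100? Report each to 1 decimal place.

Each Bp atom is independently Bp-67 (p = 0.168) or Bp-69 (q = 0.832); the cluster is the binomial expansion (p + q)^5.
P(M) = 0.168^5 = 0.000134
P(M+2) = 5 × 0.168^4 × 0.832^1 = 0.003314
P(M+4) = 10 × 0.168^3 × 0.832^2 = 0.032823
P(M+6) = 10 × 0.168^2 × 0.832^3 = 0.162551
P(M+8) = 5 × 0.168^1 × 0.832^4 = 0.402506
P(M+10) = 0.832^5 = 0.398673
The M+8 peak is largest (0.402506); scaling to 100 gives 0.0 : 0.8 : 8.2 : 40.4 : 100.0 : 99.0.

0.0 : 0.8 : 8.2 : 40.4 : 100.0 : 99.0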